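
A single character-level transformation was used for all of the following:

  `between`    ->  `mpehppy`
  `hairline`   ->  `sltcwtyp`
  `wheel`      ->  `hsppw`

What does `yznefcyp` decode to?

Compare letters: b→m is +11, e→p is +11, t→e is +11 — a constant shift. It's a constant shift of +11 (ROT11).
Undoing it on yznefcyp: y−11=n, z−11=o, n−11=c, e−11=t, f−11=u, c−11=r, y−11=n, p−11=e.

nocturne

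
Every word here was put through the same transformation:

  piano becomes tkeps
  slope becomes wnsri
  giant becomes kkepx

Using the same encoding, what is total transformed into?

xqxcp

Shifts by position in piano: pos 0: p→t (+4), pos 1: i→k (+2), pos 2: a→e (+4), pos 3: n→p (+2) — repeating every 2. A repeating key of period 2 is used — shifts +4, +2 over and over.
On total: t+4=x, o+2=q, t+4=x, a+2=c, l+4=p.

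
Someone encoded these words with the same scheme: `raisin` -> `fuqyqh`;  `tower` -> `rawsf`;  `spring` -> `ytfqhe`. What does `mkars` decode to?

r(17)→f(5) and a(0)→u(20) fit y≡19x+20 (mod 26); the inverse of 19 mod 26 is 11. Treating letters as 0–25, the rule is x ↦ 19x + 20 (mod 26).
Undoing it on mkars: m(12)→11·(12−20)≡16=q; k(10)→11·(10−20)≡20=u; a(0)→11·(0−20)≡14=o; r(17)→11·(17−20)≡19=t; s(18)→11·(18−20)≡4=e (all mod 26).

quote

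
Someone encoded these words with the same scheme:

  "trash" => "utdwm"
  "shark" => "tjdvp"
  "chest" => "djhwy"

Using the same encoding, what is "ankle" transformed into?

bpnpj

In trash: t→u is +1, r→t is +2, a→d is +3, s→w is +4 — the shift increases by 1 each position. Letter i (0-indexed) is shifted by i+1, so successive shifts are 1, 2, 3, ….
Applying it to ankle: a+1=b, n+2=p, k+3=n, l+4=p, e+5=j.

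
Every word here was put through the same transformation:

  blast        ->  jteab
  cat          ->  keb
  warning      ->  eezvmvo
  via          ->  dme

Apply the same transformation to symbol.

agujst

Two shifts are in play — +4 for a/e/i/o/u, +8 for every other letter.
Applying it to symbol: s(cons)+8=a, y(cons)+8=g, m(cons)+8=u, b(cons)+8=j, o(vowel)+4=s, l(cons)+8=t.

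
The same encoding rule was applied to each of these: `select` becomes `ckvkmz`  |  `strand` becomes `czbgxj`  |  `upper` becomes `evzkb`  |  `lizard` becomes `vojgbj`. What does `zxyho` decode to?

Shifts by position in select: pos 0: s→c (+10), pos 1: e→k (+6), pos 2: l→v (+10), pos 3: e→k (+6) — repeating every 2. The shifts repeat in a cycle of length 2: positions 0,1,… shift by +10, +6, then the pattern repeats.
Decoding zxyho: z−10=p, x−6=r, y−10=o, h−6=b, o−10=e.

probe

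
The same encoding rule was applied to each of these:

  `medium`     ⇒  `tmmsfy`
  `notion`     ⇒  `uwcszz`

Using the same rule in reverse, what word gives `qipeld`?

The shift increases by 1 at each position, starting from +7: 7, 8, 9, ….
Decoding qipeld: q−7=j, i−8=a, p−9=g, e−10=u, l−11=a, d−12=r.

jaguar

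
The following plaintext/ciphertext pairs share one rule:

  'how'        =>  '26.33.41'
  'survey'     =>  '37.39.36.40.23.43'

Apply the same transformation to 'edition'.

23.22.27.38.27.33.32

h is letter #8 and maps to 26: an offset of 18. Letters become their 1-based position plus 18 (so a→19, b→20, …).
For edition: e=5→23, d=4→22, i=9→27, t=20→38, i=9→27, o=15→33, n=14→32.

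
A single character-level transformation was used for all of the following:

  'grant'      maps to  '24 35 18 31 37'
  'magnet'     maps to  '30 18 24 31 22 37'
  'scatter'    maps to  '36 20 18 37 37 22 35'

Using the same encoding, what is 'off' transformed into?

The number is (letter's place in the alphabet, a=1) + 17.
For off: o=15→32, f=6→23, f=6→23.

32 23 23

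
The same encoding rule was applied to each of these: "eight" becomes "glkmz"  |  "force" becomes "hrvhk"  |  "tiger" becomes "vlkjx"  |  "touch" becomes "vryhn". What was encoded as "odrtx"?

manor

In eight: e→g is +2, i→l is +3, g→k is +4, h→m is +5 — the shift increases by 1 each position. Each letter shifts forward by (position + 2), i.e. 2, 3, 4, … — the shift grows by one for each successive letter.
Undoing it on odrtx: o−2=m, d−3=a, r−4=n, t−5=o, x−6=r.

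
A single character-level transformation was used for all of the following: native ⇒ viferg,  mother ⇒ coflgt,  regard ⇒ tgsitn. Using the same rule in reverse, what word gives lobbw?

hobby

Treating letters as 0–25, the rule is x ↦ 19x + 8 (mod 26).
Decoding lobbw: l(11)→11·(11−8)≡7=h; o(14)→11·(14−8)≡14=o; b(1)→11·(1−8)≡1=b; b(1)→11·(1−8)≡1=b; w(22)→11·(22−8)≡24=y (all mod 26).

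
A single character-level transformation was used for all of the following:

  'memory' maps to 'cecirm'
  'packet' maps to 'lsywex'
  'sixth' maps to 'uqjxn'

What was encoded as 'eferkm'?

m(12)→c(2) and e(4)→e(4) fit y≡3x+18 (mod 26); the inverse of 3 mod 26 is 9. This is an affine cipher: with a=0,…,z=25, each position x becomes (3x+18) mod 26.
Reversing it on eferkm: e(4)→9·(4−18)≡4=e; f(5)→9·(5−18)≡13=n; e(4)→9·(4−18)≡4=e; r(17)→9·(17−18)≡17=r; k(10)→9·(10−18)≡6=g; m(12)→9·(12−18)≡24=y (all mod 26).

energy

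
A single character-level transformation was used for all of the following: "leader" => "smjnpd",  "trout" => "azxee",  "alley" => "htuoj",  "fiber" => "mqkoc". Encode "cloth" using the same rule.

In leader: l→s is +7, e→m is +8, a→j is +9, d→n is +10 — the shift increases by 1 each position. Letter i (0-indexed) is shifted by i+7, so successive shifts are 7, 8, 9, ….
For cloth: c+7=j, l+8=t, o+9=x, t+10=d, h+11=s.

jtxds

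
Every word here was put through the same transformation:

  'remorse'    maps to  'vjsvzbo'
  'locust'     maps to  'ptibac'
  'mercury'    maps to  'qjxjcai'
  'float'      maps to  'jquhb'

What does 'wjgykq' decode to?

search

In remorse: r→v is +4, e→j is +5, m→s is +6, o→v is +7 — the shift increases by 1 each position. The shift increases by 1 at each position, starting from +4: 4, 5, 6, ….
Decoding wjgykq: w−4=s, j−5=e, g−6=a, y−7=r, k−8=c, q−9=h.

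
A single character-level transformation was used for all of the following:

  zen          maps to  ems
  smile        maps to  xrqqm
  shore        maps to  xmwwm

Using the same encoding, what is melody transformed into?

rmqwid

The shift depends on letter class: consonant z→e is +5, but vowel e→m is +8. The rule splits by letter class: vowels +8, consonants +5.
On melody: m(cons)+5=r, e(vowel)+8=m, l(cons)+5=q, o(vowel)+8=w, d(cons)+5=i, y(cons)+5=d.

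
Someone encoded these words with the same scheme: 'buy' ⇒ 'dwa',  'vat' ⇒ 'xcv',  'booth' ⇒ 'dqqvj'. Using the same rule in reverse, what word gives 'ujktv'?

This is a Caesar cipher with shift 2.
Decoding ujktv: u−2=s, j−2=h, k−2=i, t−2=r, v−2=t.

shirt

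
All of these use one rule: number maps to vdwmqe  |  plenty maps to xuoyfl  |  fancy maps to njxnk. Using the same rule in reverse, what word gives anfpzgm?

In number: n→v is +8, u→d is +9, m→w is +10, b→m is +11 — the shift increases by 1 each position. Each letter shifts forward by (position + 8), i.e. 8, 9, 10, … — the shift grows by one for each successive letter.
Reversing it on anfpzgm: a−8=s, n−9=e, f−10=v, p−11=e, z−12=n, g−13=t, m−14=y.

seventy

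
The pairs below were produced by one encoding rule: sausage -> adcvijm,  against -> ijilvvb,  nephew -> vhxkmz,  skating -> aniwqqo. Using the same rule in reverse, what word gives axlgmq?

Shifts by position in sausage: pos 0: s→a (+8), pos 1: a→d (+3), pos 2: u→c (+8), pos 3: s→v (+3) — repeating every 2. It's a Vigenère-style cipher with numeric key [8,3]: position i shifts by key[i mod 2].
Decoding axlgmq: a−8=s, x−3=u, l−8=d, g−3=d, m−8=e, q−3=n.

sudden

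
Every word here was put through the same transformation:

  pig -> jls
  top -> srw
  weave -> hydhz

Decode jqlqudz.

Read the word backwards and shift each letter +3.
Decoding jqlqudz: shift back: j−3=g, q−3=n, l−3=i, q−3=n, u−3=r, d−3=a, z−3=w → gninraw; then reverse → warning.

warning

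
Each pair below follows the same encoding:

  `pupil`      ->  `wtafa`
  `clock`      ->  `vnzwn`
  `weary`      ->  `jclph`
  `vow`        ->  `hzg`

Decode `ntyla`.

The output letters match the input read backwards, each shifted +11: pupil reversed is lipup. Two steps: reverse the string, then apply a Caesar shift of +11.
Undoing it on ntyla: shift back: n−11=c, t−11=i, y−11=n, l−11=a, a−11=p → cinap; then reverse → panic.

panic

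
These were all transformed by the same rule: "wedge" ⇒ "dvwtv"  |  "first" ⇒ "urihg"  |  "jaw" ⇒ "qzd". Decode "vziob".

Each pair mirrors across the alphabet (w↔d, e↔v, d↔w): positions sum to 25. Each letter is replaced by its mirror in the alphabet: a↔z, b↔y, c↔x, and so on (the Atbash cipher).
Reversing it on vziob: v↔e, z↔a, i↔r, o↔l, b↔y.

early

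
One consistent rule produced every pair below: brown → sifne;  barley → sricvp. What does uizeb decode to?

Compare letters: b→s is +17, r→i is +17, o→f is +17 — a constant shift. This is a Caesar cipher with shift 17.
Reversing it on uizeb: u−17=d, i−17=r, z−17=i, e−17=n, b−17=k.

drink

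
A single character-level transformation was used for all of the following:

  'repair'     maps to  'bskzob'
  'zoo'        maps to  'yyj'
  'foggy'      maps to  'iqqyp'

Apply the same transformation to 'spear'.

bkozc

The output letters match the input read backwards, each shifted +10: repair reversed is riaper. Read the word backwards and shift each letter +10.
On spear: reverse → raeps; then shift: r+10=b, a+10=k, e+10=o, p+10=z, s+10=c.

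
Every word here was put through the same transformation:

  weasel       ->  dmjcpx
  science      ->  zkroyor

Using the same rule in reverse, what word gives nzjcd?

The shift increases by 1 at each position, starting from +7: 7, 8, 9, ….
Decoding nzjcd: n−7=g, z−8=r, j−9=a, c−10=s, d−11=s.

grass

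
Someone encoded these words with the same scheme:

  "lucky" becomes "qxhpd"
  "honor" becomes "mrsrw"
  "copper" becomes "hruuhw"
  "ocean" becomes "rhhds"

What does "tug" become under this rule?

The shift depends on letter class: consonant l→q is +5, but vowel u→x is +3. Vowels shift forward by 3 and consonants shift forward by 5.
On tug: t(cons)+5=y, u(vowel)+3=x, g(cons)+5=l.

yxl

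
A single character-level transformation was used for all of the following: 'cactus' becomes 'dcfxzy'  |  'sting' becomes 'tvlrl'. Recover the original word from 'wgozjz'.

velvet

The shift increases by 1 at each position, starting from +1: 1, 2, 3, ….
Reversing it on wgozjz: w−1=v, g−2=e, o−3=l, z−4=v, j−5=e, z−6=t.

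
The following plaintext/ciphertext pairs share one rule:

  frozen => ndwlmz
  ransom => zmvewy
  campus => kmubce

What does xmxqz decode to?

paper

Shifts by position in frozen: pos 0: f→n (+8), pos 1: r→d (+12), pos 2: o→w (+8), pos 3: z→l (+12) — repeating every 2. A repeating key of period 2 is used — shifts +8, +12 over and over.
Reversing it on xmxqz: x−8=p, m−12=a, x−8=p, q−12=e, z−8=r.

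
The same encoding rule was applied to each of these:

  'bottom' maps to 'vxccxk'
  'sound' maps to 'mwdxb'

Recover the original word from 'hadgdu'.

luxury

The output letters match the input read backwards, each shifted +9: bottom reversed is mottob. Two steps: reverse the string, then apply a Caesar shift of +9.
Undoing it on hadgdu: shift back: h−9=y, a−9=r, d−9=u, g−9=x, d−9=u, u−9=l → yruxul; then reverse → luxury.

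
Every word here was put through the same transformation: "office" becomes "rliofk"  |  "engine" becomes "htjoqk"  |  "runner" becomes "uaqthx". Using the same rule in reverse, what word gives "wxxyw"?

trust

Shifts by position in office: pos 0: o→r (+3), pos 1: f→l (+6), pos 2: f→i (+3), pos 3: i→o (+6) — repeating every 2. It's a Vigenère-style cipher with numeric key [3,6]: position i shifts by key[i mod 2].
Reversing it on wxxyw: w−3=t, x−6=r, x−3=u, y−6=s, w−3=t.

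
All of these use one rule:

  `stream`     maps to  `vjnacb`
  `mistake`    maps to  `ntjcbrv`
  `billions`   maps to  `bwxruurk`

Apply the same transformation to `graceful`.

udonljap

The output letters match the input read backwards, each shifted +9: stream reversed is maerts. Two steps: reverse the string, then apply a Caesar shift of +9.
Applying it to graceful: reverse → lufecarg; then shift: l+9=u, u+9=d, f+9=o, e+9=n, c+9=l, a+9=j, r+9=a, g+9=p.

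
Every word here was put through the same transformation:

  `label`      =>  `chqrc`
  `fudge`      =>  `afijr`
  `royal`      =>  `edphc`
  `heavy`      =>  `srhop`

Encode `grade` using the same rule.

jehir

l(11)→c(2) and a(0)→h(7) fit y≡9x+7 (mod 26); the inverse of 9 mod 26 is 3. Each letter's alphabet position (a=0..z=25) is mapped through 9·x+7 mod 26 — an affine cipher.
On grade: g(6)→9·6+7≡9=j; r(17)→9·17+7≡4=e; a(0)→9·0+7≡7=h; d(3)→9·3+7≡8=i; e(4)→9·4+7≡17=r (all mod 26).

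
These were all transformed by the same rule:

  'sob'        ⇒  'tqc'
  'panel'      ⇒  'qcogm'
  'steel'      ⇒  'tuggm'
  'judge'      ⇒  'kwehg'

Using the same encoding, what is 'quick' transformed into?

The shift depends on letter class: consonant s→t is +1, but vowel o→q is +2. Two shifts are in play — +2 for a/e/i/o/u, +1 for every other letter.
On quick: q(cons)+1=r, u(vowel)+2=w, i(vowel)+2=k, c(cons)+1=d, k(cons)+1=l.

rwkdl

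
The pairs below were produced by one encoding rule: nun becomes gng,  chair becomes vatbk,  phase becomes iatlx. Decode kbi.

rip

Compare letters: n→g is +19, u→n is +19, n→g is +19 — a constant shift. It's a constant shift of +19 (ROT19).
Decoding kbi: k−19=r, b−19=i, i−19=p.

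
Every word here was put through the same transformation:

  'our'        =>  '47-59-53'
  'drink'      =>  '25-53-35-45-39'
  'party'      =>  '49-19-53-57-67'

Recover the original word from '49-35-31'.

o(#15)→47 and u(#21)→59: differences scale by 2, so n = 2·pos + 17. The formula is n = 2×(alphabet index, a=1) + 17.
Decoding 49-35-31: 49→(49−17)÷2=16=p, 35→(35−17)÷2=9=i, 31→(31−17)÷2=7=g.

pig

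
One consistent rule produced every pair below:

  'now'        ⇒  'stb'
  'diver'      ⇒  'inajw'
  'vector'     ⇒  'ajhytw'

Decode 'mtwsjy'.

Compare letters: n→s is +5, o→t is +5, w→b is +5 — a constant shift. Every letter moves 5 places later in the alphabet, wrapping around z→a.
Undoing it on mtwsjy: m−5=h, t−5=o, w−5=r, s−5=n, j−5=e, y−5=t.

hornet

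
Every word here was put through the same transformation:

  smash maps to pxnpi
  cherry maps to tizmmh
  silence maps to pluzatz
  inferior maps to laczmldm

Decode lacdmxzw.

s(18)→p(15) and m(12)→x(23) fit y≡3x+13 (mod 26); the inverse of 3 mod 26 is 9. This is an affine cipher: with a=0,…,z=25, each position x becomes (3x+13) mod 26.
Reversing it on lacdmxzw: l(11)→9·(11−13)≡8=i; a(0)→9·(0−13)≡13=n; c(2)→9·(2−13)≡5=f; d(3)→9·(3−13)≡14=o; m(12)→9·(12−13)≡17=r; x(23)→9·(23−13)≡12=m; z(25)→9·(25−13)≡4=e; w(22)→9·(22−13)≡3=d (all mod 26).

informed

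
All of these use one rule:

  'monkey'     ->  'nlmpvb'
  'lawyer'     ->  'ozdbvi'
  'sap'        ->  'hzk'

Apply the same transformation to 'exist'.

vcrhg

Each pair mirrors across the alphabet (m↔n, o↔l, n↔m): positions sum to 25. This is the alphabet-reversal cipher (Atbash): a becomes z, b becomes y, etc.
On exist: e↔v, x↔c, i↔r, s↔h, t↔g.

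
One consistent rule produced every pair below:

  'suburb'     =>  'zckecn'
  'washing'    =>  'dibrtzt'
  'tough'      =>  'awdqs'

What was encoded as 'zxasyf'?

sprint

In suburb: s→z is +7, u→c is +8, b→k is +9, u→e is +10 — the shift increases by 1 each position. The shift increases by 1 at each position, starting from +7: 7, 8, 9, ….
Undoing it on zxasyf: z−7=s, x−8=p, a−9=r, s−10=i, y−11=n, f−12=t.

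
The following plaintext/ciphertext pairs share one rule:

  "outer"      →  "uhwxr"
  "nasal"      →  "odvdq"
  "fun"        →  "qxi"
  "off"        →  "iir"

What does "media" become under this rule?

The output letters match the input read backwards, each shifted +3: outer reversed is retuo. The word is reversed, then every letter is shifted forward by 3.
For media: reverse → aidem; then shift: a+3=d, i+3=l, d+3=g, e+3=h, m+3=p.

dlghp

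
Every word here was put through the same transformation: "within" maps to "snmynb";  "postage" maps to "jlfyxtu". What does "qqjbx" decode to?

The output letters match the input read backwards, each shifted +5: within reversed is nihtiw. The word is reversed, then every letter is shifted forward by 5.
Decoding qqjbx: shift back: q−5=l, q−5=l, j−5=e, b−5=w, x−5=s → llews; then reverse → swell.

swell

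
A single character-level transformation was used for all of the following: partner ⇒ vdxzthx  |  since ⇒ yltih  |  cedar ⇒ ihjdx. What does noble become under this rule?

The rule splits by letter class: vowels +3, consonants +6.
Applying it to noble: n(cons)+6=t, o(vowel)+3=r, b(cons)+6=h, l(cons)+6=r, e(vowel)+3=h.

trhrh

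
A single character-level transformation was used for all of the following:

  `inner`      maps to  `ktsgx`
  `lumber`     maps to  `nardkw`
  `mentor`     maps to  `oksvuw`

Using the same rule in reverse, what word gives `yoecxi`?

wizard

Shifts by position in inner: pos 0: i→k (+2), pos 1: n→t (+6), pos 2: n→s (+5), pos 3: e→g (+2), pos 4: r→x (+6) — repeating every 3. The shifts repeat in a cycle of length 3: positions 0,1,… shift by +2, +6, +5, then the pattern repeats.
Reversing it on yoecxi: y−2=w, o−6=i, e−5=z, c−2=a, x−6=r, i−5=d.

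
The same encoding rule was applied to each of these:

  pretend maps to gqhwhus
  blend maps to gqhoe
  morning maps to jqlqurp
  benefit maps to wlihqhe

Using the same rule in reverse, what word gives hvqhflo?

license

The output letters match the input read backwards, each shifted +3: pretend reversed is dneterp. The word is reversed, then every letter is shifted forward by 3.
Undoing it on hvqhflo: shift back: h−3=e, v−3=s, q−3=n, h−3=e, f−3=c, l−3=i, o−3=l → esnecil; then reverse → license.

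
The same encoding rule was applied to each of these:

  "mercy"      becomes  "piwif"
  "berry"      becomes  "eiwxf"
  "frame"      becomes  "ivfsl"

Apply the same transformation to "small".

Each letter shifts forward by (position + 3), i.e. 3, 4, 5, … — the shift grows by one for each successive letter.
On small: s+3=v, m+4=q, a+5=f, l+6=r, l+7=s.

vqfrs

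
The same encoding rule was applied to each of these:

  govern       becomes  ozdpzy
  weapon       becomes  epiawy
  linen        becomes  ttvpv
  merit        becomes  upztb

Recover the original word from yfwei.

quota

A repeating key of period 2 is used — shifts +8, +11 over and over.
Undoing it on yfwei: y−8=q, f−11=u, w−8=o, e−11=t, i−8=a.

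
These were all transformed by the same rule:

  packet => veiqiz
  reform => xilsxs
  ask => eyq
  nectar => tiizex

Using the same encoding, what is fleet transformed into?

The shift depends on letter class: consonant p→v is +6, but vowel a→e is +4. The rule splits by letter class: vowels +4, consonants +6.
Applying it to fleet: f(cons)+6=l, l(cons)+6=r, e(vowel)+4=i, e(vowel)+4=i, t(cons)+6=z.

lriiz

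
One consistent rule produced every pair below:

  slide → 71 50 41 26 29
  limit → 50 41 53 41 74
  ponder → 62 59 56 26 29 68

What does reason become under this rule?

68 29 17 71 59 56

Each letter becomes 3×(its alphabet position, a=1..z=26) + 14.
For reason: r=18→68, e=5→29, a=1→17, s=19→71, o=15→59, n=14→56.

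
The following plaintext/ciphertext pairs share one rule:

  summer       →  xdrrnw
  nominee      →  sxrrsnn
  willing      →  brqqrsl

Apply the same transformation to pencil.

unshrq

The shift depends on letter class: consonant s→x is +5, but vowel u→d is +9. Vowels shift forward by 9 and consonants shift forward by 5.
Applying it to pencil: p(cons)+5=u, e(vowel)+9=n, n(cons)+5=s, c(cons)+5=h, i(vowel)+9=r, l(cons)+5=q.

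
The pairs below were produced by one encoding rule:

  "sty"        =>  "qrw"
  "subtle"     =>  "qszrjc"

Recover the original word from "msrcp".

outer

Compare letters: s→q is +24, t→r is +24, y→w is +24 — a constant shift. This is a Caesar cipher with shift 24.
Undoing it on msrcp: m−24=o, s−24=u, r−24=t, c−24=e, p−24=r.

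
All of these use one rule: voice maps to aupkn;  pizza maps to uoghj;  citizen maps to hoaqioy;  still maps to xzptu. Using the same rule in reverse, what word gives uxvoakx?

Each letter shifts forward by (position + 5), i.e. 5, 6, 7, … — the shift grows by one for each successive letter.
Decoding uxvoakx: u−5=p, x−6=r, v−7=o, o−8=g, a−9=r, k−10=a, x−11=m.

program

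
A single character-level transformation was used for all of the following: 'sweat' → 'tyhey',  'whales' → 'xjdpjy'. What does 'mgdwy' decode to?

least

In sweat: s→t is +1, w→y is +2, e→h is +3, a→e is +4 — the shift increases by 1 each position. Letter i (0-indexed) is shifted by i+1, so successive shifts are 1, 2, 3, ….
Undoing it on mgdwy: m−1=l, g−2=e, d−3=a, w−4=s, y−5=t.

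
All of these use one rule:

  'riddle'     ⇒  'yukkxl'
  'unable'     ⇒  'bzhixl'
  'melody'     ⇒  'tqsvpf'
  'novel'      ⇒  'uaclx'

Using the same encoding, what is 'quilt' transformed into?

xgpsf

Shifts by position in riddle: pos 0: r→y (+7), pos 1: i→u (+12), pos 2: d→k (+7), pos 3: d→k (+7), pos 4: l→x (+12), pos 5: e→l (+7) — repeating every 3. A repeating key of period 3 is used — shifts +7, +12, +7 over and over.
For quilt: q+7=x, u+12=g, i+7=p, l+7=s, t+12=f.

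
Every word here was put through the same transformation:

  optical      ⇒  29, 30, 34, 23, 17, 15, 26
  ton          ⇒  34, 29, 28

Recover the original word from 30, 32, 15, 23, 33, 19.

o is letter #15 and maps to 29: an offset of 14. Letters become their 1-based position plus 14 (so a→15, b→16, …).
Undoing it on 30, 32, 15, 23, 33, 19: 30→(30−14)÷1=16=p, 32→(32−14)÷1=18=r, 15→(15−14)÷1=1=a, 23→(23−14)÷1=9=i, 33→(33−14)÷1=19=s, 19→(19−14)÷1=5=e.

praise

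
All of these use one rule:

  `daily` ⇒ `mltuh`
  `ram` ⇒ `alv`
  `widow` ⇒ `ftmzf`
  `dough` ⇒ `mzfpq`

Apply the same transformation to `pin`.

The shift depends on letter class: consonant d→m is +9, but vowel a→l is +11. The rule splits by letter class: vowels +11, consonants +9.
For pin: p(cons)+9=y, i(vowel)+11=t, n(cons)+9=w.

ytw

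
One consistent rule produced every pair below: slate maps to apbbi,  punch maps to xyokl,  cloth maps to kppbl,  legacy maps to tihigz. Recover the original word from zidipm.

Shifts by position in slate: pos 0: s→a (+8), pos 1: l→p (+4), pos 2: a→b (+1), pos 3: t→b (+8), pos 4: e→i (+4) — repeating every 3. The shifts repeat in a cycle of length 3: positions 0,1,… shift by +8, +4, +1, then the pattern repeats.
Reversing it on zidipm: z−8=r, i−4=e, d−1=c, i−8=a, p−4=l, m−1=l.

recall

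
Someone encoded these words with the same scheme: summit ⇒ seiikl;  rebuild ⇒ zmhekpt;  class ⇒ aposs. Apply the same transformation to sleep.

s(18)→s(18) and u(20)→e(4) fit y≡19x+14 (mod 26); the inverse of 19 mod 26 is 11. Treating letters as 0–25, the rule is x ↦ 19x + 14 (mod 26).
For sleep: s(18)→19·18+14≡18=s; l(11)→19·11+14≡15=p; e(4)→19·4+14≡12=m; e(4)→19·4+14≡12=m; p(15)→19·15+14≡13=n (all mod 26).

spmmn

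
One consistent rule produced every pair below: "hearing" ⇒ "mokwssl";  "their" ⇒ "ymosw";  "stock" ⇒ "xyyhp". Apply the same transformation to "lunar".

qeskw

Vowels shift forward by 10 and consonants shift forward by 5.
For lunar: l(cons)+5=q, u(vowel)+10=e, n(cons)+5=s, a(vowel)+10=k, r(cons)+5=w.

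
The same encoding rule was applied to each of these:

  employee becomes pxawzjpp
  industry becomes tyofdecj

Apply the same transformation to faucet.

qlfnpe

Each letter is shifted forward by 11 in the alphabet (a Caesar shift of +11).
For faucet: f+11=q, a+11=l, u+11=f, c+11=n, e+11=p, t+11=e.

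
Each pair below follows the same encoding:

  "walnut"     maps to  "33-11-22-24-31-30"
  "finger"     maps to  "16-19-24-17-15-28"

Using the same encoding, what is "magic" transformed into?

23-11-17-19-13

Each letter is replaced by its alphabet position (a=1..z=26) + 10.
Applying it to magic: m=13→23, a=1→11, g=7→17, i=9→19, c=3→13.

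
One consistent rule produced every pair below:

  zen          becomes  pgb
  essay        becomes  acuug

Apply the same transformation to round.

Read the word backwards and shift each letter +2.
Applying it to round: reverse → dnuor; then shift: d+2=f, n+2=p, u+2=w, o+2=q, r+2=t.

fpwqt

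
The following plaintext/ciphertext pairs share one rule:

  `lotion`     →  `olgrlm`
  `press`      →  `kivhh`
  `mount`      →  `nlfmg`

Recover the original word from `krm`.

pin

Each pair mirrors across the alphabet (l↔o, o↔l, t↔g): positions sum to 25. Letters are reflected about the middle of the alphabet (position → 25−position): Atbash.
Undoing it on krm: k↔p, r↔i, m↔n.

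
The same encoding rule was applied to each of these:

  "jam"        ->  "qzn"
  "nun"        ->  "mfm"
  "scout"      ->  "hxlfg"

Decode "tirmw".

grind

Each pair mirrors across the alphabet (j↔q, a↔z, m↔n): positions sum to 25. This is the alphabet-reversal cipher (Atbash): a becomes z, b becomes y, etc.
Reversing it on tirmw: t↔g, i↔r, r↔i, m↔n, w↔d.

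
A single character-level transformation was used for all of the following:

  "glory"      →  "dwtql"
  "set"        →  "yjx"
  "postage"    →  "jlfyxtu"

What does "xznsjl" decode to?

The output letters match the input read backwards, each shifted +5: glory reversed is yrolg. The word is reversed, then every letter is shifted forward by 5.
Decoding xznsjl: shift back: x−5=s, z−5=u, n−5=i, s−5=n, j−5=e, l−5=g → suineg; then reverse → genius.

genius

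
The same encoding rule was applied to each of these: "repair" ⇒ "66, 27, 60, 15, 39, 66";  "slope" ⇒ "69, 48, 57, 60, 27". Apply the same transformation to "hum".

36, 75, 51

r(#18)→66 and e(#5)→27: differences scale by 3, so n = 3·pos + 12. Each letter becomes 3×(its alphabet position, a=1..z=26) + 12.
On hum: h=8→36, u=21→75, m=13→51.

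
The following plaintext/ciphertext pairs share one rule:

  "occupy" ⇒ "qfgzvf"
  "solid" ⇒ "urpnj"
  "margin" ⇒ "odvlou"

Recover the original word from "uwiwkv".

stereo

In occupy: o→q is +2, c→f is +3, c→g is +4, u→z is +5 — the shift increases by 1 each position. The shift increases by 1 at each position, starting from +2: 2, 3, 4, ….
Decoding uwiwkv: u−2=s, w−3=t, i−4=e, w−5=r, k−6=e, v−7=o.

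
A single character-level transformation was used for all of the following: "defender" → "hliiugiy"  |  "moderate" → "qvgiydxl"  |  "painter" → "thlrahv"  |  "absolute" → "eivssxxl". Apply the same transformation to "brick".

Shifts by position in defender: pos 0: d→h (+4), pos 1: e→l (+7), pos 2: f→i (+3), pos 3: e→i (+4), pos 4: n→u (+7), pos 5: d→g (+3) — repeating every 3. A repeating key of period 3 is used — shifts +4, +7, +3 over and over.
On brick: b+4=f, r+7=y, i+3=l, c+4=g, k+7=r.

fylgr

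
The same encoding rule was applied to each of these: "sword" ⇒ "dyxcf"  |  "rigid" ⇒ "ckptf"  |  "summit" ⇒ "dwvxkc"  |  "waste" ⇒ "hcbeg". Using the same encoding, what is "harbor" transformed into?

scamqa

Shifts by position in sword: pos 0: s→d (+11), pos 1: w→y (+2), pos 2: o→x (+9), pos 3: r→c (+11), pos 4: d→f (+2) — repeating every 3. The shifts repeat in a cycle of length 3: positions 0,1,… shift by +11, +2, +9, then the pattern repeats.
On harbor: h+11=s, a+2=c, r+9=a, b+11=m, o+2=q, r+9=a.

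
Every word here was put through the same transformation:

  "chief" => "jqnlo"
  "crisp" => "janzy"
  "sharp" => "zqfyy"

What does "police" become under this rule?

Shifts by position in chief: pos 0: c→j (+7), pos 1: h→q (+9), pos 2: i→n (+5), pos 3: e→l (+7), pos 4: f→o (+9) — repeating every 3. A repeating key of period 3 is used — shifts +7, +9, +5 over and over.
On police: p+7=w, o+9=x, l+5=q, i+7=p, c+9=l, e+5=j.

wxqplj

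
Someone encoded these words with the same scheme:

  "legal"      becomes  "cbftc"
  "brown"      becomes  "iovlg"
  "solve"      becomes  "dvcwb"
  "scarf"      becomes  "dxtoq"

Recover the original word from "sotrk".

l(11)→c(2) and e(4)→b(1) fit y≡15x+19 (mod 26); the inverse of 15 mod 26 is 7. This is an affine cipher: with a=0,…,z=25, each position x becomes (15x+19) mod 26.
Decoding sotrk: s(18)→7·(18−19)≡19=t; o(14)→7·(14−19)≡17=r; t(19)→7·(19−19)≡0=a; r(17)→7·(17−19)≡12=m; k(10)→7·(10−19)≡15=p (all mod 26).

tramp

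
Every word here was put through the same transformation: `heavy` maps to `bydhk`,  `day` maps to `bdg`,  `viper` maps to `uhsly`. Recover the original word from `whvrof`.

closet

The output letters match the input read backwards, each shifted +3: heavy reversed is yvaeh. The word is reversed, then every letter is shifted forward by 3.
Undoing it on whvrof: shift back: w−3=t, h−3=e, v−3=s, r−3=o, o−3=l, f−3=c → tesolc; then reverse → closet.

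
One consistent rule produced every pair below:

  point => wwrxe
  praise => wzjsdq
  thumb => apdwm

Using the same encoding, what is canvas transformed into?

jiwfle

In point: p→w is +7, o→w is +8, i→r is +9, n→x is +10 — the shift increases by 1 each position. Letter i (0-indexed) is shifted by i+7, so successive shifts are 7, 8, 9, ….
Applying it to canvas: c+7=j, a+8=i, n+9=w, v+10=f, a+11=l, s+12=e.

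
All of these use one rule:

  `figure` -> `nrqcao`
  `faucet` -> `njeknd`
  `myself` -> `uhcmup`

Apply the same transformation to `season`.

Shifts by position in figure: pos 0: f→n (+8), pos 1: i→r (+9), pos 2: g→q (+10), pos 3: u→c (+8), pos 4: r→a (+9), pos 5: e→o (+10) — repeating every 3. A repeating key of period 3 is used — shifts +8, +9, +10 over and over.
On season: s+8=a, e+9=n, a+10=k, s+8=a, o+9=x, n+10=x.

ankaxx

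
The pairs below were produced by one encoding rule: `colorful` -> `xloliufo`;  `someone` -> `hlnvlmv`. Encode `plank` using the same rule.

kozmp

Each pair mirrors across the alphabet (c↔x, o↔l, l↔o): positions sum to 25. This is the alphabet-reversal cipher (Atbash): a becomes z, b becomes y, etc.
For plank: p↔k, l↔o, a↔z, n↔m, k↔p.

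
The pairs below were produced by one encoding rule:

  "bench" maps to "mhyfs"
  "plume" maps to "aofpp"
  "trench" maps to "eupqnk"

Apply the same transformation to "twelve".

ezpogh

Shifts by position in bench: pos 0: b→m (+11), pos 1: e→h (+3), pos 2: n→y (+11), pos 3: c→f (+3) — repeating every 2. A repeating key of period 2 is used — shifts +11, +3 over and over.
Applying it to twelve: t+11=e, w+3=z, e+11=p, l+3=o, v+11=g, e+3=h.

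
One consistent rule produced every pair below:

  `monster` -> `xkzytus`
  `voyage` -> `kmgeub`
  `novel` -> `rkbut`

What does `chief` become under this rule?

lkoni

The output letters match the input read backwards, each shifted +6: monster reversed is retsnom. Read the word backwards and shift each letter +6.
For chief: reverse → feihc; then shift: f+6=l, e+6=k, i+6=o, h+6=n, c+6=i.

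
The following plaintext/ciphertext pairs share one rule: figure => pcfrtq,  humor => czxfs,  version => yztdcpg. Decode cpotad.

spider

The output letters match the input read backwards, each shifted +11: figure reversed is erugif. Two steps: reverse the string, then apply a Caesar shift of +11.
Undoing it on cpotad: shift back: c−11=r, p−11=e, o−11=d, t−11=i, a−11=p, d−11=s → redips; then reverse → spider.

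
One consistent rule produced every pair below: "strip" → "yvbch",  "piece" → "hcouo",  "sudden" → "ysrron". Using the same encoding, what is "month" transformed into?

s(18)→y(24) and t(19)→v(21) fit y≡23x+0 (mod 26); the inverse of 23 mod 26 is 17. Each letter's alphabet position (a=0..z=25) is mapped through 23·x+0 mod 26 — an affine cipher.
On month: m(12)→23·12+0≡16=q; o(14)→23·14+0≡10=k; n(13)→23·13+0≡13=n; t(19)→23·19+0≡21=v; h(7)→23·7+0≡5=f (all mod 26).

qknvf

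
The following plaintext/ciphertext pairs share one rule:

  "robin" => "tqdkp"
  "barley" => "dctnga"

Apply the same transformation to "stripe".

Compare letters: r→t is +2, o→q is +2, b→d is +2 — a constant shift. This is a Caesar cipher with shift 2.
On stripe: s+2=u, t+2=v, r+2=t, i+2=k, p+2=r, e+2=g.

uvtkrg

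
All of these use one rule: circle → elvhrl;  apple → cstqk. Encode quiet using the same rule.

sxmjz

In circle: c→e is +2, i→l is +3, r→v is +4, c→h is +5 — the shift increases by 1 each position. Letter i (0-indexed) is shifted by i+2, so successive shifts are 2, 3, 4, ….
For quiet: q+2=s, u+3=x, i+4=m, e+5=j, t+6=z.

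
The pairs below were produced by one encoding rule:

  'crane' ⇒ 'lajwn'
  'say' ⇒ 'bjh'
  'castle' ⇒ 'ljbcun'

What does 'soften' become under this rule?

bxocnw

Compare letters: c→l is +9, r→a is +9, a→j is +9 — a constant shift. Each letter is shifted forward by 9 in the alphabet (a Caesar shift of +9).
Applying it to soften: s+9=b, o+9=x, f+9=o, t+9=c, e+9=n, n+9=w.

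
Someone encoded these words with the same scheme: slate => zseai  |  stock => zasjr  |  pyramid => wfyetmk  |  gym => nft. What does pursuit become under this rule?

The rule splits by letter class: vowels +4, consonants +7.
For pursuit: p(cons)+7=w, u(vowel)+4=y, r(cons)+7=y, s(cons)+7=z, u(vowel)+4=y, i(vowel)+4=m, t(cons)+7=a.

wyyzyma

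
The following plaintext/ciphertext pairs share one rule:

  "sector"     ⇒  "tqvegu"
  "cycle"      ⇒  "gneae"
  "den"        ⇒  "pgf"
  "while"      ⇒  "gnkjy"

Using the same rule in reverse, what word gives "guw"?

The output letters match the input read backwards, each shifted +2: sector reversed is rotces. The word is reversed, then every letter is shifted forward by 2.
Decoding guw: shift back: g−2=e, u−2=s, w−2=u → esu; then reverse → use.

use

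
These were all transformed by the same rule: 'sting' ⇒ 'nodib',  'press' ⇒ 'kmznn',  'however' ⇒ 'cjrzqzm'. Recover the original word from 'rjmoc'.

Compare letters: s→n is +21, t→o is +21, i→d is +21 — a constant shift. Each letter is shifted forward by 21 in the alphabet (a Caesar shift of +21).
Undoing it on rjmoc: r−21=w, j−21=o, m−21=r, o−21=t, c−21=h.

worth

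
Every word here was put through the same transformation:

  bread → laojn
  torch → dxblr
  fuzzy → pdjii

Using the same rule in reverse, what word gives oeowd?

Shifts by position in bread: pos 0: b→l (+10), pos 1: r→a (+9), pos 2: e→o (+10), pos 3: a→j (+9) — repeating every 2. It's a Vigenère-style cipher with numeric key [10,9]: position i shifts by key[i mod 2].
Decoding oeowd: o−10=e, e−9=v, o−10=e, w−9=n, d−10=t.

event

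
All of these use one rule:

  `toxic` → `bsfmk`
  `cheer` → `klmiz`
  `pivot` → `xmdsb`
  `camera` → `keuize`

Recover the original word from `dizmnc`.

Shifts by position in toxic: pos 0: t→b (+8), pos 1: o→s (+4), pos 2: x→f (+8), pos 3: i→m (+4) — repeating every 2. A repeating key of period 2 is used — shifts +8, +4 over and over.
Reversing it on dizmnc: d−8=v, i−4=e, z−8=r, m−4=i, n−8=f, c−4=y.

verify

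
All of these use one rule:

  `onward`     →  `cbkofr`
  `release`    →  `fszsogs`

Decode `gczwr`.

Compare letters: o→c is +14, n→b is +14, w→k is +14 — a constant shift. Every letter moves 14 places later in the alphabet, wrapping around z→a.
Reversing it on gczwr: g−14=s, c−14=o, z−14=l, w−14=i, r−14=d.

solid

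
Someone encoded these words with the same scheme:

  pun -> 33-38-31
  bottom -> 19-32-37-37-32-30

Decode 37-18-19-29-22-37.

p is letter #16 and maps to 33: an offset of 17. Letters become their 1-based position plus 17 (so a→18, b→19, …).
Decoding 37-18-19-29-22-37: 37→(37−17)÷1=20=t, 18→(18−17)÷1=1=a, 19→(19−17)÷1=2=b, 29→(29−17)÷1=12=l, 22→(22−17)÷1=5=e, 37→(37−17)÷1=20=t.

tablet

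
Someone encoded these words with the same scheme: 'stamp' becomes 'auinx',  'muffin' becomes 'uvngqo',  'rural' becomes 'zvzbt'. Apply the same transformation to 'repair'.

zfxbqs

A repeating key of period 2 is used — shifts +8, +1 over and over.
On repair: r+8=z, e+1=f, p+8=x, a+1=b, i+8=q, r+1=s.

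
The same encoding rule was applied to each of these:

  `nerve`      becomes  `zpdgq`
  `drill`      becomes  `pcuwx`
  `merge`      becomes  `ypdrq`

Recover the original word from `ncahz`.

Shifts by position in nerve: pos 0: n→z (+12), pos 1: e→p (+11), pos 2: r→d (+12), pos 3: v→g (+11) — repeating every 2. A repeating key of period 2 is used — shifts +12, +11 over and over.
Undoing it on ncahz: n−12=b, c−11=r, a−12=o, h−11=w, z−12=n.

brown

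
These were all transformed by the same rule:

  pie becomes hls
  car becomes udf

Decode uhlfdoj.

The output letters match the input read backwards, each shifted +3: pie reversed is eip. Two steps: reverse the string, then apply a Caesar shift of +3.
Decoding uhlfdoj: shift back: u−3=r, h−3=e, l−3=i, f−3=c, d−3=a, o−3=l, j−3=g → reicalg; then reverse → glacier.

glacier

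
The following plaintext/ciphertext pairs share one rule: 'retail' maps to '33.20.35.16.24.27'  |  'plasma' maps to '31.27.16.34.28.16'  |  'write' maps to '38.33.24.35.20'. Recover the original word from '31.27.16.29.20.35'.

r is letter #18 and maps to 33: an offset of 15. The number is (letter's place in the alphabet, a=1) + 15.
Decoding 31.27.16.29.20.35: 31→(31−15)÷1=16=p, 27→(27−15)÷1=12=l, 16→(16−15)÷1=1=a, 29→(29−15)÷1=14=n, 20→(20−15)÷1=5=e, 35→(35−15)÷1=20=t.

planet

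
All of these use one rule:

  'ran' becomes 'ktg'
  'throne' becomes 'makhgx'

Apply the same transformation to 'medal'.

fxwte

Compare letters: r→k is +19, a→t is +19, n→g is +19 — a constant shift. Every letter moves 19 places later in the alphabet, wrapping around z→a.
Applying it to medal: m+19=f, e+19=x, d+19=w, a+19=t, l+19=e.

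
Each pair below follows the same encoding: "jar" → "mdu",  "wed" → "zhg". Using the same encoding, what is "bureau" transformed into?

This is a Caesar cipher with shift 3.
On bureau: b+3=e, u+3=x, r+3=u, e+3=h, a+3=d, u+3=x.

exuhdx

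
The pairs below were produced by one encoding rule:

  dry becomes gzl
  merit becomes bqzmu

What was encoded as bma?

The output letters match the input read backwards, each shifted +8: dry reversed is yrd. The word is reversed, then every letter is shifted forward by 8.
Undoing it on bma: shift back: b−8=t, m−8=e, a−8=s → tes; then reverse → set.

set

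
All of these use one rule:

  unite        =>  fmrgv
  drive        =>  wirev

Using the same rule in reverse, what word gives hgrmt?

sting

Each pair mirrors across the alphabet (u↔f, n↔m, i↔r): positions sum to 25. This is the alphabet-reversal cipher (Atbash): a becomes z, b becomes y, etc.
Reversing it on hgrmt: h↔s, g↔t, r↔i, m↔n, t↔g.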